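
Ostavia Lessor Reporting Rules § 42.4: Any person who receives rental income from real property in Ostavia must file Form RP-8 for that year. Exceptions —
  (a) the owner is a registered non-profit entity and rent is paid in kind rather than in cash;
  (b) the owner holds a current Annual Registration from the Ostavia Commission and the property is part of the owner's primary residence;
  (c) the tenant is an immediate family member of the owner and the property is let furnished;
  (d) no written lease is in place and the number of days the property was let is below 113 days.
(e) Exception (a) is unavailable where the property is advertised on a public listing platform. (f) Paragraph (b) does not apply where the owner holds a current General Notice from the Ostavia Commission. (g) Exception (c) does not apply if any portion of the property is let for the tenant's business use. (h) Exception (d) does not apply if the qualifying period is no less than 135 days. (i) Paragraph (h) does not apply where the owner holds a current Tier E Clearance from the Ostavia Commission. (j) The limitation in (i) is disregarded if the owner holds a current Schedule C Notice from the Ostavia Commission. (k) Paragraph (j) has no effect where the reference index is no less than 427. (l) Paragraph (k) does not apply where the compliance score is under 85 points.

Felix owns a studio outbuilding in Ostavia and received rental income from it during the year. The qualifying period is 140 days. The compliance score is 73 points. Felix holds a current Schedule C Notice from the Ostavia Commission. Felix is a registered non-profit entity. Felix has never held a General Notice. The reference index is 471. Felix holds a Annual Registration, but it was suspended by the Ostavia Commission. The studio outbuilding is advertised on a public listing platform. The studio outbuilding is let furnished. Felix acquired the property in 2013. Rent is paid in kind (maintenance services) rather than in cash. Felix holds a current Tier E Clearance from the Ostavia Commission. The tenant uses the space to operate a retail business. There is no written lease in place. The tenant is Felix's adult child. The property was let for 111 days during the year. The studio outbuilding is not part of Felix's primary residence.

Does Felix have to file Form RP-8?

All of (a)'s requirements are met (Felix is a registered non-profit; rent is paid in kind). But: (e) operates against (a): the property is publicly advertised. (a) is therefore removed.
Exception (b) fails — no current Annual Registration is held.
Exception (c) is satisfied on its face — the tenant is an immediate family member; the property is let furnished. But applying paragraph (g): (g) operates against (c): the space is let for business use. So (c) is unavailable.
Exception (d)'s conditions are all satisfied: there is no written lease; the number of days the property was let is 111 days, below the 113 days limit. Turning to paragraphs (h)–(l): (h) is triggered — the qualifying period is 140 days, meeting the 135 days threshold. (i) is triggered (a current Tier E Clearance is held), but is displaced by (j): (j) operates against (i): a current Schedule C Notice is held. (k) would limit (j) — the reference index is 471, meeting the 427 threshold — but (l) sets (k) aside: (l) operates against (k): the compliance score is 73 points, under the 85 points limit. (d) is therefore removed.
None of the exceptions is available; § 42.4 applies in full.

Yes — Felix must file Form RP-8.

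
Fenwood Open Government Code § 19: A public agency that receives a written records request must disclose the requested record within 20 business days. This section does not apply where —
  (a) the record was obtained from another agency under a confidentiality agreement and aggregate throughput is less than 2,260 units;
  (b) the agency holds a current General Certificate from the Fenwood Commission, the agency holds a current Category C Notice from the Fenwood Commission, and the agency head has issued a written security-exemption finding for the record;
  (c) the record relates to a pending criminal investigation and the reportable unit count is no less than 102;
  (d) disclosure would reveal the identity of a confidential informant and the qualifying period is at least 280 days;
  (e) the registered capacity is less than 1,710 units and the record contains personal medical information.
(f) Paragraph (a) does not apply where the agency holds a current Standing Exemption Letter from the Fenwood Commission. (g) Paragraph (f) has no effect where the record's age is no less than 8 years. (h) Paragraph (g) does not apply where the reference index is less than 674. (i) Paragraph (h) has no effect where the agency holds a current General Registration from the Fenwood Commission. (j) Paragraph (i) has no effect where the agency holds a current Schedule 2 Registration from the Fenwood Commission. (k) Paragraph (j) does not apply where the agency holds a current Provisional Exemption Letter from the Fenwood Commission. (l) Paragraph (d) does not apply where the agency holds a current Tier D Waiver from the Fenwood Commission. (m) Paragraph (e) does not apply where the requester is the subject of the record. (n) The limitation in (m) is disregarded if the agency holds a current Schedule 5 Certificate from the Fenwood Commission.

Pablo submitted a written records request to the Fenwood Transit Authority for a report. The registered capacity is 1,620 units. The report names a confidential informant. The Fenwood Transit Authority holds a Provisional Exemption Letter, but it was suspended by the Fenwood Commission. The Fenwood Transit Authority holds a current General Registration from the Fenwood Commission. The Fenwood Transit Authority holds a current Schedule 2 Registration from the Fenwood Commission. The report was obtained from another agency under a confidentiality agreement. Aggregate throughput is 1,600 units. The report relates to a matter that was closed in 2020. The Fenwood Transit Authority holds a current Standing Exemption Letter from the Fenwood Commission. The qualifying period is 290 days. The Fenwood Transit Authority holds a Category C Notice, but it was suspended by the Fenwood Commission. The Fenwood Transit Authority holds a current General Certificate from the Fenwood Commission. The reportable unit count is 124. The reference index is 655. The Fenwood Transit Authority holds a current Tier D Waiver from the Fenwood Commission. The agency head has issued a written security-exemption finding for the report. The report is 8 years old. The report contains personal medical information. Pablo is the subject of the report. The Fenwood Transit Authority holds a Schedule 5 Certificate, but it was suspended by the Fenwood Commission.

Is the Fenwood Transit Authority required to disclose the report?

Yes — the Fenwood Transit Authority must disclose the report.

All of (a)'s requirements are met (the report was obtained under a confidentiality agreement; aggregate throughput is 1,600 units, less than the 2,260 units limit). But applying paragraphs (f)–(k): (f) operates — a current Standing Exemption Letter is held. (g) would limit (f) — the record's age is 8 years, meeting the 8 years threshold — but (h) sets (g) aside: (h) operates against (g): the reference index is 655, less than the 674 limit. (i) would limit (h) — a current General Registration is held — but (j) sets (i) aside: (j) applies — a current Schedule 2 Registration is held. (k), which would lift (j), is not triggered — there is no Provisional Exemption Letter in force. So (a) is unavailable.
Exception (b) does not apply: no current Category C Notice is held.
Exception (c) fails — the report relates to a closed matter.
Exception (d)'s conditions are all satisfied: the report names a confidential informant; the qualifying period is 290 days, meeting the 280 days threshold. But applying paragraph (l): (l) operates against (d): a current Tier D Waiver is held. So (d) is unavailable.
Exception (e) is satisfied on its face — the registered capacity is 1,620 units, less than the 1,710 units limit; the report contains personal medical information. But: (m) operates against (e): Pablo is the subject of the report. (n), which would lift (m), is not engaged — the Schedule 5 Certificate is not current. So (e) is unavailable.
None of the exceptions is available; § 19 applies in full.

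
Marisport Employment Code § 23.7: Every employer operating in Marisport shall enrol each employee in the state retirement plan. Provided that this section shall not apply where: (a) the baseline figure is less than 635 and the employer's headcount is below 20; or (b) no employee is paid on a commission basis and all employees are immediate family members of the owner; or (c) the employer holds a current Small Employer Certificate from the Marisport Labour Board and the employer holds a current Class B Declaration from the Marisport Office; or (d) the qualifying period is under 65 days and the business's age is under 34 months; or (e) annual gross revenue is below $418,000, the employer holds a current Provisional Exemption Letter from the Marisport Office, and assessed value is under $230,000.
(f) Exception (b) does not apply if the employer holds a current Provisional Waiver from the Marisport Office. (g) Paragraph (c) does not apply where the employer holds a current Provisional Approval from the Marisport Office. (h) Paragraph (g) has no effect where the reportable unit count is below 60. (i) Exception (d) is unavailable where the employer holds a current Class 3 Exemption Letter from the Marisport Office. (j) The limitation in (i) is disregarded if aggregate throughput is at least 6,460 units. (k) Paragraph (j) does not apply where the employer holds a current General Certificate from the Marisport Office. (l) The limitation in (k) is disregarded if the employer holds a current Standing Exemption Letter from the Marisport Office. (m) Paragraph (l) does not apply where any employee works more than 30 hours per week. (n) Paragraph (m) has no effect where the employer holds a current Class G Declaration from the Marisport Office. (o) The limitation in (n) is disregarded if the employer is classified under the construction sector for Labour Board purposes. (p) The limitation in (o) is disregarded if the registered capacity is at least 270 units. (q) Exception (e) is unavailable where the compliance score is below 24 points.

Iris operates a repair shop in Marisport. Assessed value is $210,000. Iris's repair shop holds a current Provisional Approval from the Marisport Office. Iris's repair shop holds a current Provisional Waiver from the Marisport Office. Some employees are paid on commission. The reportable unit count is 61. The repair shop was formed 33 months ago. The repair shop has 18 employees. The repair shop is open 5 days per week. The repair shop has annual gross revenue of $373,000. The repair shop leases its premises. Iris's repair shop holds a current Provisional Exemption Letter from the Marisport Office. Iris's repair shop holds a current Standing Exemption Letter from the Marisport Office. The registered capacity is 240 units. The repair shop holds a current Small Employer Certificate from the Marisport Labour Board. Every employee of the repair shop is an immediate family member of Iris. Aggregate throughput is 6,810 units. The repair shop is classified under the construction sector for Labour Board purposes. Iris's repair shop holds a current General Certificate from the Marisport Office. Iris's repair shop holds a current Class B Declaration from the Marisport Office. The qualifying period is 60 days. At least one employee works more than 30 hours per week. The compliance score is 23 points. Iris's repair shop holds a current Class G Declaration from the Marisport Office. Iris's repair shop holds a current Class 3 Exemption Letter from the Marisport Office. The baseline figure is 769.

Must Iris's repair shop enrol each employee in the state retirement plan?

Exception (a) does not apply: the baseline figure is 769, not less than 635.
Exception (b) does not apply: some employees are paid on commission.
Exception (c) is satisfied on its face — a current Small Employer Certificate is held; a current Class B Declaration is held. However, paragraphs (g)–(h) must be considered: (g) is engaged — a current Provisional Approval is held. (h) is inapplicable (the reportable unit count is 61, not below 60), so (g) stands. (c) is therefore removed.
Exception (d)'s conditions are all satisfied: the qualifying period is 60 days, under the 65 days limit; the business's age is 33 months, under the 34 months limit. But: (i) is triggered — a current Class 3 Exemption Letter is held. (j) would limit (i) — aggregate throughput is 6,810 units, meeting the 6,460 units threshold — but (k) sets (j) aside: (k) operates against (j): a current General Certificate is held. (l) is engaged (a current Standing Exemption Letter is held), but is displaced by (m): (m) operates against (l): at least one employee exceeds 30 hours/week. (n) is engaged (a current Class G Declaration is held), but is displaced by (o): (o) operates — the repair shop is classified under the construction sector. (p), which would lift (o), does not operate here — the registered capacity is 240 units, short of 270 units. So (d) is unavailable.
Exception (e) is satisfied on its face — annual gross revenue is $373,000, below the $418,000 limit; a current Provisional Exemption Letter is held; assessed value is $210,000, under the $230,000 limit. But applying paragraph (q): (q) operates against (e): the compliance score is 23 points, below the 24 points limit. Exception (e) does not apply.
None of the exceptions is available; § 23.7 applies in full.

Yes — Iris's repair shop must enrol each employee in the state retirement plan.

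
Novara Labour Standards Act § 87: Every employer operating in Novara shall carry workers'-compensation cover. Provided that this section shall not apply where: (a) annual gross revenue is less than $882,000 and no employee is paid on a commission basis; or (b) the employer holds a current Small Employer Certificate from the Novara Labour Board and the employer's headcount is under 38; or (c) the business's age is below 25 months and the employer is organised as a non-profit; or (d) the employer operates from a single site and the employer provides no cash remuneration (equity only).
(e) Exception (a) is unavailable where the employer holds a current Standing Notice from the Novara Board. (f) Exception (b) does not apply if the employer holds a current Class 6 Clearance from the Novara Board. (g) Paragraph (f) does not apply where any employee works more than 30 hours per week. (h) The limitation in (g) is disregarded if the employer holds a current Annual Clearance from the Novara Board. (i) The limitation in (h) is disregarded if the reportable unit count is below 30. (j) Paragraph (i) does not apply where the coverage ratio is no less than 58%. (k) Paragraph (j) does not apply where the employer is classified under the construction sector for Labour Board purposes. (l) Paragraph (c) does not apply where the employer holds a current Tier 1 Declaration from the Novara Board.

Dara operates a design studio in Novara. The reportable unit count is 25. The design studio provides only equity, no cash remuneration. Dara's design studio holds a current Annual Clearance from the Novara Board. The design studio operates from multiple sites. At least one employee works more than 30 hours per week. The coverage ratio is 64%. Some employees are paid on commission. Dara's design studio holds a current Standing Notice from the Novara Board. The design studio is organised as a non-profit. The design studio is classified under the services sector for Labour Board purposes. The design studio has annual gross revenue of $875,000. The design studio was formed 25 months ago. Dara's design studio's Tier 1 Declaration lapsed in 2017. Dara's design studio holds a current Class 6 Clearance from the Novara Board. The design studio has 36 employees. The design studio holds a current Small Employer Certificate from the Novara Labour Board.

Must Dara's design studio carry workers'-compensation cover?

Exception (a) requires that no employee is paid on a commission basis; but some employees are paid on commission, so (a) is unavailable.
All of (b)'s requirements are met (a current Small Employer Certificate is held; the employer's headcount is 36, under the 38 limit). Turning to paragraphs (f)–(k): (f) is triggered — a current Class 6 Clearance is held. (g) would limit (f) — at least one employee exceeds 30 hours/week — but (h) sets (g) aside: (h) is triggered — a current Annual Clearance is held. (i) is engaged (the reportable unit count is 25, below the 30 limit), but is itself disapplied by (j): (j) operates — the coverage ratio is 64%, meeting the 58% threshold. (k) is not engaged (the design studio is classified under the services sector), so (j) stands. So (b) is unavailable.
Exception (c) does not apply: the business's age is 25 months, not below 25 months.
Exception (d) does not apply: the employer operates from multiple sites.
No exception is made out. Dara's design studio falls within the general rule.

Yes — Dara's design studio must carry workers'-compensation cover.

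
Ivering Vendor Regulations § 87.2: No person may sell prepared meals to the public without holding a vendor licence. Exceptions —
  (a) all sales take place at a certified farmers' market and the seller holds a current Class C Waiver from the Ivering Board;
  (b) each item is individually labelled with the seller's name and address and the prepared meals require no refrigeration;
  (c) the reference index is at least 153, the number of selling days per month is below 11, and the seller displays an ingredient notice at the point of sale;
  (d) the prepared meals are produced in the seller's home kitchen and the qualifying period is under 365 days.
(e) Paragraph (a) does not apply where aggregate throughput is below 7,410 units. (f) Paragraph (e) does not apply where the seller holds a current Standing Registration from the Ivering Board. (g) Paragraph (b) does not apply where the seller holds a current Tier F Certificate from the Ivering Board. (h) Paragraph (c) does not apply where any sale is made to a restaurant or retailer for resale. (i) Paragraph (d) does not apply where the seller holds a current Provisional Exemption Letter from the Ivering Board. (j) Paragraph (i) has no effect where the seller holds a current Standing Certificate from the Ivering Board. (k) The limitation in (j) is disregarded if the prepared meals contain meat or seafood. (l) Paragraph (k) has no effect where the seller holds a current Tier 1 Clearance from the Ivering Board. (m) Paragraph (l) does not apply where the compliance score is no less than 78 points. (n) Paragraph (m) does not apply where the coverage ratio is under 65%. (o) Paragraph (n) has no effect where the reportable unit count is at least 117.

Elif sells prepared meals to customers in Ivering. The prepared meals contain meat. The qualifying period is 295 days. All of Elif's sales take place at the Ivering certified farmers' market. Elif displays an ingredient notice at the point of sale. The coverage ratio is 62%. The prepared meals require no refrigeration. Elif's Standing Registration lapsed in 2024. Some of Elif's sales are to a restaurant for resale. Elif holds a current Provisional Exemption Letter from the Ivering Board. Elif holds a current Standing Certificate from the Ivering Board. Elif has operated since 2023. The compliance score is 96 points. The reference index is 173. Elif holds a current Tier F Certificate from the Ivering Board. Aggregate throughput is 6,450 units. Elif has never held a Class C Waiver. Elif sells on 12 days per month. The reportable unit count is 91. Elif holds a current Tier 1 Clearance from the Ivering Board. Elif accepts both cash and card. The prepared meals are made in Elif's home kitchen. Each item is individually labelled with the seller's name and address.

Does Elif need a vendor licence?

Exception (a) does not apply: the Class C Waiver is not current.
Exception (b): items are individually labelled; the prepared meals are shelf-stable — every condition holds. But: (g) is engaged — a current Tier F Certificate is held. (b) is therefore removed.
Exception (c) does not apply: the number of selling days per month is 12, not below 11.
Exception (d) is satisfied on its face — the prepared meals are home-kitchen produced; the qualifying period is 295 days, under the 365 days limit. Considering the limiting provisions: (i) applies (a current Provisional Exemption Letter is held), but is itself disapplied by (j): (j) operates against (i): a current Standing Certificate is held. (k) would limit (j) — the prepared meals contain meat — but (l) sets (k) aside: (l) applies — a current Tier 1 Clearance is held. (m) would limit (l) — the compliance score is 96 points, meeting the 78 points threshold — but (n) sets (m) aside: (n) operates — the coverage ratio is 62%, under the 65% limit. (o), which would lift (n), is not engaged — the reportable unit count is 91, short of 117. (d) remains available.

No — exception (d) applies; Elif is not required to hold a vendor licence.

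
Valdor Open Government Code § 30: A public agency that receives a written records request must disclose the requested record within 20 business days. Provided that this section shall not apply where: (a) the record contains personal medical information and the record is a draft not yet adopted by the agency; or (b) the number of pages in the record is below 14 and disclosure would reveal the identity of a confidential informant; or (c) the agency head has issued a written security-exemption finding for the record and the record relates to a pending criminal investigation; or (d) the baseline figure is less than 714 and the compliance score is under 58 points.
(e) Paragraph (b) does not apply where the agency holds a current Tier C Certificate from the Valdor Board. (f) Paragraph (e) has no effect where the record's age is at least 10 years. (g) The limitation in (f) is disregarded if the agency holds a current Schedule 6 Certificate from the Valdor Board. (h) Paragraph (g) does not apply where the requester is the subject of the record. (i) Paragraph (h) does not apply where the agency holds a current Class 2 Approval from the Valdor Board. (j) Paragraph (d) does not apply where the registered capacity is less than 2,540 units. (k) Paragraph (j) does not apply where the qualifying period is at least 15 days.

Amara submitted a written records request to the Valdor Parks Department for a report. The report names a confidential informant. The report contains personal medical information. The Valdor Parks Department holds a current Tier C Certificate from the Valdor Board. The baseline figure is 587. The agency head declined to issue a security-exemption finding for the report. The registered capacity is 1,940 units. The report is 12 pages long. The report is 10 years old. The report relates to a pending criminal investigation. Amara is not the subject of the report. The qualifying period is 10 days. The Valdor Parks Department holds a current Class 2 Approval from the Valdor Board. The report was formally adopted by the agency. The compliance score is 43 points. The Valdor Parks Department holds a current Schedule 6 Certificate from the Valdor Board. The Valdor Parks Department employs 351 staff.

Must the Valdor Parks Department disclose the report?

Exception (a) does not apply: the report has been formally adopted.
Exception (b) is satisfied on its face — the number of pages in the record is 12, below the 14 limit; the report names a confidential informant. Turning to paragraphs (e)–(i): (e) is engaged — a current Tier C Certificate is held. (f) is triggered (the record's age is 10 years, meeting the 10 years threshold), but is displaced by (g): (g) operates against (f): a current Schedule 6 Certificate is held. (h), which would lift (g), is inapplicable — Amara is not the subject of the report. So (b) is unavailable.
Exception (c) fails — the agency head declined to issue a security-exemption finding.
Exception (d)'s conditions are all satisfied: the baseline figure is 587, less than the 714 limit; the compliance score is 43 points, under the 58 points limit. But: (j) operates against (d): the registered capacity is 1,940 units, less than the 2,540 units limit. (k) is not engaged (the qualifying period is 10 days, short of 15 days), so (j) stands. (d) is therefore removed.
None of the exceptions is available; § 30 applies in full.

Yes — the Valdor Parks Department must disclose the report.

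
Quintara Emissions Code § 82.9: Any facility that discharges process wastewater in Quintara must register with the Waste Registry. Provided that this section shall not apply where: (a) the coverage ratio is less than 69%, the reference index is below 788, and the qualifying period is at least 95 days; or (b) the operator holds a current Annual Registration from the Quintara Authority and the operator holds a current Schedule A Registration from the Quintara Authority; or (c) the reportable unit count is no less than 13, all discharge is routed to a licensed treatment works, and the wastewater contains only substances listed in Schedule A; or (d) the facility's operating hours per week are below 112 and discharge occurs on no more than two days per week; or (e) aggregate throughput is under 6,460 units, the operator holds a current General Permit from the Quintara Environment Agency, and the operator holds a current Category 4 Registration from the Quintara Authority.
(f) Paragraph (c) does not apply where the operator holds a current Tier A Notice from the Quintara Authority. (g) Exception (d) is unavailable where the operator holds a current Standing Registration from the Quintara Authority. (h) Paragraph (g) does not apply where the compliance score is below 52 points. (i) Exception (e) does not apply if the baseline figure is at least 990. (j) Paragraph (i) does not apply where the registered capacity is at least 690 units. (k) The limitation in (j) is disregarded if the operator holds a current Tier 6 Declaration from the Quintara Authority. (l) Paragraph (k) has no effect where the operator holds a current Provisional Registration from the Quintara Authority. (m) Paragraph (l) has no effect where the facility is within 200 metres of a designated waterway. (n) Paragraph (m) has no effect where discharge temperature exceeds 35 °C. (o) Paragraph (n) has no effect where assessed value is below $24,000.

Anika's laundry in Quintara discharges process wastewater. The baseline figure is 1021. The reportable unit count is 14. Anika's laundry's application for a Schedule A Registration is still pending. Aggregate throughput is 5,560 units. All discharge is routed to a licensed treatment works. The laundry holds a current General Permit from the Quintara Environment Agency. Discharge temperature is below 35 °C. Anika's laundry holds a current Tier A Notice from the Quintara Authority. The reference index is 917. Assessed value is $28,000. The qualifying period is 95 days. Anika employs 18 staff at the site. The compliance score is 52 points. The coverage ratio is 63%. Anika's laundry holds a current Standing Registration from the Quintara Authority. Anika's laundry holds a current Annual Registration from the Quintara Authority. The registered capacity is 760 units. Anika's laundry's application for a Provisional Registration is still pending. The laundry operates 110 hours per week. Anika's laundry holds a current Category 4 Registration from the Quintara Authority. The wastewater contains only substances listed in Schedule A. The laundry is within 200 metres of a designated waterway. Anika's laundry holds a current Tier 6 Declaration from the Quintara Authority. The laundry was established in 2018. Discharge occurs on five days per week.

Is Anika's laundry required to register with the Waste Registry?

Exception (a) fails — the reference index is 917, not below 788.
Exception (b) does not apply: no current Schedule A Registration is held.
Exception (c): the reportable unit count is 14, meeting the 13 threshold; discharge is routed to a licensed treatment works; the wastewater is Schedule-A-only — every condition holds. However, paragraph (f) must be considered: (f) operates against (c): a current Tier A Notice is held. (c) is therefore removed.
Exception (d) fails — discharge occurs on five days per week.
Exception (e): aggregate throughput is 5,560 units, under the 6,460 units limit; a current General Permit is held; a current Category 4 Registration is held — every condition holds. Turning to paragraphs (i)–(o): (i) operates against (e): the baseline figure is 1,021, meeting the 990 threshold. (j) would limit (i) — the registered capacity is 760 units, meeting the 690 units threshold — but (k) sets (j) aside: (k) operates against (j): a current Tier 6 Declaration is held. (l), which would lift (k), is inapplicable — the Provisional Registration is not current. (e) is therefore removed.
Every exception is unavailable, so the rule governs.

Yes — Anika's laundry must register with the Waste Registry.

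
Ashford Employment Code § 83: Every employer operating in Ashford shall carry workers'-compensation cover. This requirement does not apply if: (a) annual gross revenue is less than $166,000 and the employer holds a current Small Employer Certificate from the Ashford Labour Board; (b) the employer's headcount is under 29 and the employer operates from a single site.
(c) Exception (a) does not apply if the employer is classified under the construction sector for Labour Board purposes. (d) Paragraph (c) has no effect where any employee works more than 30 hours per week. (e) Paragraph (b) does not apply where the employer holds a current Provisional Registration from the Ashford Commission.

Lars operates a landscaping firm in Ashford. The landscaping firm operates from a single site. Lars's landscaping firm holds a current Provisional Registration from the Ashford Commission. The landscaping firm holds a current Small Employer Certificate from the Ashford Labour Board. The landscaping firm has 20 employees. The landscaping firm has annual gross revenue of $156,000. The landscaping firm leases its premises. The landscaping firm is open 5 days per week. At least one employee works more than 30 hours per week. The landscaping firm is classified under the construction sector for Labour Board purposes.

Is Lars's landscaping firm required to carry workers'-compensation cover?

Exception (a)'s conditions are all satisfied: annual gross revenue is $156,000, less than the $166,000 limit; a current Small Employer Certificate is held. Considering the limiting provisions: (c) would limit (a) — the landscaping firm is classified under the construction sector — but (d) sets (c) aside: (d) operates — at least one employee exceeds 30 hours/week. (a) remains available.
Exception (b): the employer's headcount is 20, under the 29 limit; the employer operates from a single site — every condition holds. But applying paragraph (e): (e) is engaged — a current Provisional Registration is held. (b) is therefore removed.

No — exception (a) applies; Lars's landscaping firm is not required to carry workers'-compensation cover.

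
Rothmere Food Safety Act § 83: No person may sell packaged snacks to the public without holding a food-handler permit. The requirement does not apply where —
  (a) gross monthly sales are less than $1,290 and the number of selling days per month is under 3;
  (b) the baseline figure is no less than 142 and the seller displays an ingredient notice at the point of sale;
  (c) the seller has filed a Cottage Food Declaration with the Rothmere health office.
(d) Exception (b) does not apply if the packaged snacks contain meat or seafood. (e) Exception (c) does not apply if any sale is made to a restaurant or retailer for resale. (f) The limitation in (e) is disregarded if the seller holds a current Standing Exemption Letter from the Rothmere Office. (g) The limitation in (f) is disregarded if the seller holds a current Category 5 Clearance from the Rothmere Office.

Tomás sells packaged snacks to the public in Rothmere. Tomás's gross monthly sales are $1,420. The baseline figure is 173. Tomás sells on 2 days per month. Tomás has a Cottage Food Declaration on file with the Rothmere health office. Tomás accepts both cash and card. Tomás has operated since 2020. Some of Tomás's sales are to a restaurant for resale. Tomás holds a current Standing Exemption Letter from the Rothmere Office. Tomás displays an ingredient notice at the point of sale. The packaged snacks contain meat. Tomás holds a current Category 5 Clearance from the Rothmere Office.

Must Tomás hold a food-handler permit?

Exception (a) does not apply: gross monthly sales are $1,420, not less than $1,290.
Exception (b) is satisfied on its face — the baseline figure is 173, meeting the 142 threshold; an ingredient notice is displayed. But: (d) operates against (b): the packaged snacks contain meat. Exception (b) does not apply.
Exception (c) is satisfied on its face — a Cottage Food Declaration is on file. But applying paragraphs (e)–(g): (e) operates against (c): some sales are to a restaurant for resale. (f) would limit (e) — a current Standing Exemption Letter is held — but (g) sets (f) aside: (g) operates against (f): a current Category 5 Clearance is held. Exception (c) does not apply.
No exception displaces § 83.

Yes — Tomás must hold a food-handler permit.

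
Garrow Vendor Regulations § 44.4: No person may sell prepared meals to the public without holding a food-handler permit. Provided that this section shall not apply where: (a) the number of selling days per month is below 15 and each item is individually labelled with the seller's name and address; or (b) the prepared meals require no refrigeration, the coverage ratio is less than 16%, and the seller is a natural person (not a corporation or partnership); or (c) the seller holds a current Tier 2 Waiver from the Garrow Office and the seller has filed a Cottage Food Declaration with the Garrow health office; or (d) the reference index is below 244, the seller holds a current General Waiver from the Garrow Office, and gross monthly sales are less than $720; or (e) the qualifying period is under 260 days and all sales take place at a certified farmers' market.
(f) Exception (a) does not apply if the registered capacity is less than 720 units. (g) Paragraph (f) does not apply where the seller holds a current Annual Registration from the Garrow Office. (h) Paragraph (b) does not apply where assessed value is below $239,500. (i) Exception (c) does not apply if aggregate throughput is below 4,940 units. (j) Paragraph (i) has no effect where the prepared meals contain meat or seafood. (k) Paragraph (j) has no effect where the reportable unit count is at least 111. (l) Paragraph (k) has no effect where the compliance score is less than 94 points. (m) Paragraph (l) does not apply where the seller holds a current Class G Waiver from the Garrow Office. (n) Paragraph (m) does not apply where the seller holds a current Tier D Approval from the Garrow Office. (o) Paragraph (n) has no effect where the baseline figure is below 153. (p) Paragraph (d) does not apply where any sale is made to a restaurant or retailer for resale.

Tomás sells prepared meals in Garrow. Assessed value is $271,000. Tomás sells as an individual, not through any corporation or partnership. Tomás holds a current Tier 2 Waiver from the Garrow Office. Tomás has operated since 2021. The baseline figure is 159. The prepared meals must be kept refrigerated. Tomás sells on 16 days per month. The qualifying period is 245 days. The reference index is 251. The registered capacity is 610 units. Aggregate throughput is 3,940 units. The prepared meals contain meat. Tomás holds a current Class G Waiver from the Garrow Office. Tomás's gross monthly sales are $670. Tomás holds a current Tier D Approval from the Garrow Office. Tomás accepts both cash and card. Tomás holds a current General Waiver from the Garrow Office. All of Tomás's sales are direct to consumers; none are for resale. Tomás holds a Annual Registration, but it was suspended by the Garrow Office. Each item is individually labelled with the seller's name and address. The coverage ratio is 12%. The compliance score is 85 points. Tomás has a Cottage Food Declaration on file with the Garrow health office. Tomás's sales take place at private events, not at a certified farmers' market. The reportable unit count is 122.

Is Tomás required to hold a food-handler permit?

Exception (a) does not apply: the number of selling days per month is 16, not below 15.
Exception (b) does not apply: the prepared meals require refrigeration.
All of (c)'s requirements are met (a current Tier 2 Waiver is held; a Cottage Food Declaration is on file). As to paragraphs (i)–(o): (i) operates (aggregate throughput is 3,940 units, below the 4,940 units limit), but is overridden by (j): (j) operates against (i): the prepared meals contain meat. (k) operates (the reportable unit count is 122, meeting the 111 threshold), but yields to (l): (l) operates against (k): the compliance score is 85 points, less than the 94 points limit. (m) would limit (l) — a current Class G Waiver is held — but (n) sets (m) aside: (n) is triggered — a current Tier D Approval is held. (o) is inapplicable (the baseline figure is 159, not below 153), so (n) stands. (c) remains available.
Exception (d) fails — the reference index is 251, not below 244.
Exception (e) does not apply: sales are at private events, not a certified farmers' market.

No — exception (c) applies; Tomás is not required to hold a food-handler permit.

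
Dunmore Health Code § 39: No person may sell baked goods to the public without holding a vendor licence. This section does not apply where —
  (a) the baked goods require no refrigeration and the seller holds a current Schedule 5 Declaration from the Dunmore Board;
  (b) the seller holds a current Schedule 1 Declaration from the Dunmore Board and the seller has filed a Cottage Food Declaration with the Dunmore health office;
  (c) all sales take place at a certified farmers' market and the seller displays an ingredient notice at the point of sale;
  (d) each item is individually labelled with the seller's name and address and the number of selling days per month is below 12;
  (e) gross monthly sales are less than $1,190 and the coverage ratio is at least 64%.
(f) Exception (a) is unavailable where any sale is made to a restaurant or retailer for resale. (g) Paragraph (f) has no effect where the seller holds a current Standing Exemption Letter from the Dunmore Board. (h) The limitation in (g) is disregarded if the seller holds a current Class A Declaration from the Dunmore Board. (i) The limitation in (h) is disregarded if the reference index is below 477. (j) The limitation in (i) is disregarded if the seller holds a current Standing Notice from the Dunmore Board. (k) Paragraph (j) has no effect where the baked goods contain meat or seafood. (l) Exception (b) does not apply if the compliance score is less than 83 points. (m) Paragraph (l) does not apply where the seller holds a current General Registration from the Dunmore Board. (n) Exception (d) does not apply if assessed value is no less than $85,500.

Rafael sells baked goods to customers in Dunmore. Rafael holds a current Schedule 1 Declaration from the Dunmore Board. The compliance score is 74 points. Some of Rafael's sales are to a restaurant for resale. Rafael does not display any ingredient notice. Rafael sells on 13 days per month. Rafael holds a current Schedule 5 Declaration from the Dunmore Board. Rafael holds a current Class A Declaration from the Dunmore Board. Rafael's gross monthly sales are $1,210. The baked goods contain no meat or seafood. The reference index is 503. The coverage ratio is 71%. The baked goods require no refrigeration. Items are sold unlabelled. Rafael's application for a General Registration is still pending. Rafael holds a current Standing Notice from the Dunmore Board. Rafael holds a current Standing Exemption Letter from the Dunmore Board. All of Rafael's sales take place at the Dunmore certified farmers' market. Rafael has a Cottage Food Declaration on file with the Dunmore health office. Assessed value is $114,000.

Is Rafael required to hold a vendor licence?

Yes — Rafael must hold a vendor licence.

Exception (a) is satisfied on its face — the baked goods are shelf-stable; a current Schedule 5 Declaration is held. However, paragraphs (f)–(k) must be considered: (f) operates against (a): some sales are to a restaurant for resale. (g) operates (a current Standing Exemption Letter is held), but is set aside by (h): (h) operates — a current Class A Declaration is held. (i), which would lift (h), is inapplicable — the reference index is 503, not below 477. So (a) is unavailable.
Exception (b): a current Schedule 1 Declaration is held; a Cottage Food Declaration is on file — every condition holds. Turning to paragraphs (l)–(m): (l) is engaged — the compliance score is 74 points, less than the 83 points limit. (m) does not operate here (no current General Registration is held), so (l) stands. Exception (b) does not apply.
Exception (c) does not apply: no ingredient notice is displayed.
Exception (d) requires that each item is individually labelled with the seller's name and address; but items are sold unlabelled, so (d) is unavailable.
Exception (e) requires that gross monthly sales are less than $1,190; but gross monthly sales are $1,210, not less than $1,190, so (e) is unavailable.
Every exception is unavailable, so the rule governs.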